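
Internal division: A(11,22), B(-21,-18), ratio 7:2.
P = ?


Px = (7*(-21) + 2*11)/9 = -125/9 = -13.8889
Py = (7*(-18) + 2*22)/9 = -82/9 = -9.1111

P = (-13.8889, -9.1111)


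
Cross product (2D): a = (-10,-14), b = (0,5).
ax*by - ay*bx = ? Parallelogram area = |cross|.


cross = -10*5 + 14*0 = -50 - 0 = -50
Parallelogram area = |-50| = 50

cross = -50, parallelogram area = 50


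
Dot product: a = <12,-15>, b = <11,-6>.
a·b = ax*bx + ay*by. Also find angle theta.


a·b = 12*11 - 15*(-6) = 132 + 90 = 222
|a| = sqrt(144+225) = 19.2094
|b| = sqrt(121+36) = 12.5300
cos(theta) = 222/(sqrt(369)*sqrt(157)) = 222/sqrt(57933) = 0.922338
theta = arccos(222/sqrt(57933)) = 22.7297 degrees

a·b = 222, theta = 22.7297 deg


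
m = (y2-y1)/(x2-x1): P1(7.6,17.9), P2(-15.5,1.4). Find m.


dy = 1.4 - 17.9 = -16.5
dx = -15.5 - 7.6 = -23.1
m = -16.5/(-23.1) = 0.7143

m = 0.7143


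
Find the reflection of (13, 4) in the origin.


Reflection rule for origin: (-x, -y)
(13, 4) -> (-13, -4)

(-13, -4)


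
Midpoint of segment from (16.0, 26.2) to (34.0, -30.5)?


Mx = (16.0 + 34.0)/2 = 50.0/2 = 25.0000
My = (26.2 - 30.5)/2 = -4.3/2 = -2.1500

(25.0000, -2.1500)


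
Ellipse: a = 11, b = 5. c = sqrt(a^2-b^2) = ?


c^2 = 11^2 - 5^2 = 121 - 25 = 96
c = sqrt(96) = 9.7980

c = 9.7980


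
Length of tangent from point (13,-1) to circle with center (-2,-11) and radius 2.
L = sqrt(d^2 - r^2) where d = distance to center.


d = sqrt((13+ 2)^2 + (-1+ 11)^2) = sqrt(225+100) = 18.0278
L = sqrt(325.0000 - 4) = sqrt(321.0000) = 17.9165

17.9165


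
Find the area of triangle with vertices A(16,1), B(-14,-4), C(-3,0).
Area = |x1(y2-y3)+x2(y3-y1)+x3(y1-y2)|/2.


16*(-4-0) = -64
-14*(0-1) = 14
-3*(1+ 4) = -15
sum = -65
Area = |-65|/2 = 32.5000

32.5000 sq units


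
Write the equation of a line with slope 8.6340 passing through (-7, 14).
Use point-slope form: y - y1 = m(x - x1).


y - 14 = 8.6340(x + 7)
y = 8.6340x + 14 - 8.6340*(-7)
y = 8.6340x + 74.4380

y = 8.6340x + 74.4380


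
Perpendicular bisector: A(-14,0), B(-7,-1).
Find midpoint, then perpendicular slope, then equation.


Midpoint = (-10.5, -0.5)
Slope of AB = dy/dx = -1/7 = -0.1429
Perp slope = -dx/dy = 7/1 = 7.0000
b = My - (perp slope)*Mx = -0.5 + (7*(-10.5))/(-1) = -0.5 + 73.5000 = 73.0000

y = 7.0000x + 73.0000


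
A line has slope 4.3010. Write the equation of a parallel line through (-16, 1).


Parallel lines have equal slopes.
m2 = 4.3010
b2 = 1 - 4.3010*(-16) = 69.8160

y = 4.3010x + 69.8160


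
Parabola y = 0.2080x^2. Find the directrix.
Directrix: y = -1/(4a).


a = 0.2080
1/(4a) = 1.2019
directrix: y = -1.2019 = -1.2019

y = -1.2019


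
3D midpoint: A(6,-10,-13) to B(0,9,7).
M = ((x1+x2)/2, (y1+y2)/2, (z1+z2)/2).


Mx = (6+0)/2 = 3.0000
My = (-10+9)/2 = -0.5000
Mz = (-13+7)/2 = -3.0000

M = (3.0000, -0.5000, -3.0000)


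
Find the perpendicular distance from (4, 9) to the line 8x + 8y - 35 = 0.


|8*4 + 8*9 - 35| = |69| = 69
sqrt(64 + 64) = sqrt(128) = 11.3137
d = 69/sqrt(128) = 6.0988

6.0988


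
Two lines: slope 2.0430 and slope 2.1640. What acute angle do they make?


m1-m2 = -0.121
1+m1*m2 = 5.421052
tan(theta) = |-0.121/5.421052| = 0.022320
theta = arctan(|-0.121/5.421052|) = 1.2787 degrees (acute angle)

1.2787 degrees


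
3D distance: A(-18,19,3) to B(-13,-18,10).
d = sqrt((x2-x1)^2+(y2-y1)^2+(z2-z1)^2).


dx=5, dy=-37, dz=7
d = sqrt(25+1369+49) = sqrt(1443) = 37.9868

37.9868


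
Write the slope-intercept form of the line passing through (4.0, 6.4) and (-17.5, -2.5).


m = (-8.9)/(-21.5) = 0.4140
b = y1 - m*x1 = 6.4 - (-8.9*4.0)/(-21.5) = 6.4 - 1.6558 = 4.7442

y = 0.4140x + 4.7442


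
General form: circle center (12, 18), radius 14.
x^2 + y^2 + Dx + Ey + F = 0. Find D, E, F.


(x-12)^2 + (y-18)^2 = 14^2
D = -2h = -24, E = -2k = -36
F = h^2+k^2-r^2 = 144+324-196 = 272

D = -24, E = -36, F = 272


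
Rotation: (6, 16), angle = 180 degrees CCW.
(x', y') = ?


cos(180) = -1, sin(180) = 0
x' = 6*(-1) - 16*0 = -6
y' = 6*0 + 16*(-1) = -16

(-6, -16)


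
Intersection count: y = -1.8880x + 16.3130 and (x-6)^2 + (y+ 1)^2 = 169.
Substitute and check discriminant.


Substitute y = -1.8880x + 16.3130: (x-6)^2 + (-1.8880x+16.3130+ 1)^2 = 169
Expand to Ax^2 + Bx + C = 0, where b-k = 17.313
A = 1+m^2 = 4.564544
B = 2(m(b-k) - h) = 2(-1.8880*17.313 - 6) = -77.373888
C = h^2 + (b-k)^2 - r^2 = 36 + 299.739969 - 169 = 166.739969
disc = B^2-4AC = 5986.7185 - 3044.3677 = 2942.3508
disc > 0

2 intersection points


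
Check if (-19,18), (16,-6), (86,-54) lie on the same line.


-19*(-6+ 54) + 16*(-54-18) + 86*(18+ 6)
= -912 - 1152 + 2064 = 0

Yes, collinear (determinant = 0)


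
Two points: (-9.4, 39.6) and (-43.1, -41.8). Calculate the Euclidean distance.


dx = -43.1 + 9.4 = -33.7
dy = -41.8 - 39.6 = -81.4
d = sqrt(1135.69 + 6625.96) = sqrt(7761.65) = 88.1002

88.1002


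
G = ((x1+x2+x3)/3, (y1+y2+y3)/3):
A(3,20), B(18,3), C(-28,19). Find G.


Gx = (3+18- 28)/3 = -7/3 = -2.3333
Gy = (20+3+19)/3 = 42/3 = 14.0000

G = (-2.3333, 14.0000)


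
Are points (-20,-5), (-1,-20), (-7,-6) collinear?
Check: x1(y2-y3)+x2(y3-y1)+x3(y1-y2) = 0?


-20*(-20+ 6) - 1*(-6+ 5) - 7*(-5+ 20)
= 280 + 1 - 105 = 176

No, not collinear (determinant = 176)


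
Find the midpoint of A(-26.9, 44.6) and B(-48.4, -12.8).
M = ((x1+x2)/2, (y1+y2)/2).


Mx = (-26.9 - 48.4)/2 = -75.3/2 = -37.6500
My = (44.6 - 12.8)/2 = 31.8/2 = 15.9000

(-37.6500, 15.9000)


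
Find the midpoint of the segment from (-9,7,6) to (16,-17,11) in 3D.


Mx = (-9+16)/2 = 3.5000
My = (7- 17)/2 = -5.0000
Mz = (6+11)/2 = 8.5000

M = (3.5000, -5.0000, 8.5000)


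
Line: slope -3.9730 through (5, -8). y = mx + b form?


y + 8 = -3.9730(x - 5)
y = -3.9730x - 8 + 3.9730*5
y = -3.9730x + 11.8650

y = -3.9730x + 11.8650


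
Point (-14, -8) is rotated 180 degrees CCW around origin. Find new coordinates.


cos(180) = -1, sin(180) = 0
x' = -14*(-1) + 8*0 = 14
y' = -14*0 - 8*(-1) = 8

(14, 8)


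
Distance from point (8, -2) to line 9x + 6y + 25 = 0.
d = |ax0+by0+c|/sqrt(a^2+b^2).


|9*8 + 6*(-2) + 25| = |85| = 85
sqrt(81 + 36) = sqrt(117) = 10.8167
d = 85/sqrt(117) = 7.8583

7.8583


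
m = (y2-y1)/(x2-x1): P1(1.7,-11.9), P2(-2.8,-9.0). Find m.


dy = -9.0 + 11.9 = 2.9
dx = -2.8 - 1.7 = -4.5
m = 2.9/(-4.5) = -0.6444

m = -0.6444


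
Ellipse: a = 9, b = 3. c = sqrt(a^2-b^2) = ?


c^2 = 9^2 - 3^2 = 81 - 9 = 72
c = sqrt(72) = 8.4853

c = 8.4853


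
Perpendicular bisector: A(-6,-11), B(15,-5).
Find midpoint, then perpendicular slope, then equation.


Midpoint = (4.5, -8)
Slope of AB = dy/dx = 6/21 = 0.2857
Perp slope = -dx/dy = -21/6 = -3.5000
b = My - (perp slope)*Mx = -8 + (21*4.5)/6 = -8 + 15.7500 = 7.7500

y = -3.5000x + 7.7500


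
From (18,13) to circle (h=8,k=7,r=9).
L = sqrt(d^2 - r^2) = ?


d = sqrt((18-8)^2 + (13-7)^2) = sqrt(100+36) = 11.6619
L = sqrt(136.0000 - 81) = sqrt(55.0000) = 7.4162

7.4162


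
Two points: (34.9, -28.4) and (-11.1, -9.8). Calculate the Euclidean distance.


dx = -11.1 - 34.9 = -46.0
dy = -9.8 + 28.4 = 18.6
d = sqrt(2116.0 + 345.96) = sqrt(2461.96) = 49.6181

49.6181


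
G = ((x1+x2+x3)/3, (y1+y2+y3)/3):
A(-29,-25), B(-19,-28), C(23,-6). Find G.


Gx = (-29- 19+23)/3 = -25/3 = -8.3333
Gy = (-25- 28- 6)/3 = -59/3 = -19.6667

G = (-8.3333, -19.6667)


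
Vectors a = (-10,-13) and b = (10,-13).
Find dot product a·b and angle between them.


a·b = -10*10 - 13*(-13) = -100 + 169 = 69
|a| = sqrt(100+169) = 16.4012
|b| = sqrt(100+169) = 16.4012
cos(theta) = 69/(sqrt(269)*sqrt(269)) = 69/sqrt(72361) = 0.256506
theta = arccos(69/sqrt(72361)) = 75.1372 degrees

a·b = 69, theta = 75.1372 deg


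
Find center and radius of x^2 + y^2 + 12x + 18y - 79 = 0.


h = -D/2 = -12/2 = -6
k = -E/2 = -18/2 = -9
r^2 = h^2 + k^2 - F = 36 + 81 + 79 = 196
r = 14

Center (-6, -9), radius = 14


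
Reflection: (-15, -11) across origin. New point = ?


Reflection rule for origin: (-x, -y)
(-15, -11) -> (15, 11)

(15, 11)


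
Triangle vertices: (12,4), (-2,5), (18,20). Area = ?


12*(5-20) = -180
-2*(20-4) = -32
18*(4-5) = -18
sum = -230
Area = |-230|/2 = 115.0000

115.0000 sq units


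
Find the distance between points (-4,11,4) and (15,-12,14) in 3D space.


dx=19, dy=-23, dz=10
d = sqrt(361+529+100) = sqrt(990) = 31.4643

31.4643


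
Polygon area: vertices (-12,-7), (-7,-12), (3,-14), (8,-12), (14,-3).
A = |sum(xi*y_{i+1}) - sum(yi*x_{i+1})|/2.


sum(xi*y_{i+1}) = -12*(-12) - 7*(-14) + 3*(-12) + 8*(-3) + 14*(-7) = 84
sum(yi*x_{i+1}) = -7*(-7) - 12*3 - 14*8 - 12*14 - 3*(-12) = -231
Area = |84 + 231|/2 = 315/2 = 157.5000

157.5000 sq units


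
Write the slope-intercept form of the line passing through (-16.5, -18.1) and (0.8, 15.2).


m = (33.3)/(17.3) = 1.9249
b = y1 - m*x1 = -18.1 - (33.3*(-16.5))/(17.3) = -18.1 + 31.7601 = 13.6601

y = 1.9249x + 13.6601


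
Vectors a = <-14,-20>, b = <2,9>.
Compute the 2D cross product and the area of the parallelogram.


cross = -14*9 + 20*2 = -126 + 40 = -86
Parallelogram area = |-86| = 86

cross = -86, parallelogram area = 86


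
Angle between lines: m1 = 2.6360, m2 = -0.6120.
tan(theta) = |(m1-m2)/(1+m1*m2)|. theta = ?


m1-m2 = 3.248
1+m1*m2 = -0.613232
tan(theta) = |3.248/(-0.613232)| = 5.296527
theta = arctan(|3.248/(-0.613232)|) = 79.3082 degrees (acute angle)

79.3082 degrees


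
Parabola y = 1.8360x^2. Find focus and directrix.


a = 1.8360
1/(4a) = 0.1362
Focus = (0, 0.1362)
Directrix: y = -0.1362

Focus = (0, 0.1362), Directrix: y = -0.1362


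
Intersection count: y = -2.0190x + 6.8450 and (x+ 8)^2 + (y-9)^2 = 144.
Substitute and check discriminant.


Substitute y = -2.0190x + 6.8450: (x+ 8)^2 + (-2.0190x+6.8450-9)^2 = 144
Expand to Ax^2 + Bx + C = 0, where b-k = -2.155
A = 1+m^2 = 5.076361
B = 2(m(b-k) - h) = 2(-2.0190*(-2.155) + 8) = 24.70189
C = h^2 + (b-k)^2 - r^2 = 64 + 4.644025 - 144 = -75.355975
disc = B^2-4AC = 610.1834 + 1530.1365 = 2140.3199
disc > 0

2 intersection points


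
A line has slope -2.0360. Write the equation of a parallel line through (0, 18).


Parallel lines have equal slopes.
m2 = -2.0360
b2 = 18 + 2.0360*0 = 18.0000

y = -2.0360x + 18.0000


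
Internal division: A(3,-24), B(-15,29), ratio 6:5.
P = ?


Px = (6*(-15) + 5*3)/11 = -75/11 = -6.8182
Py = (6*29 + 5*(-24))/11 = 54/11 = 4.9091

P = (-6.8182, 4.9091)


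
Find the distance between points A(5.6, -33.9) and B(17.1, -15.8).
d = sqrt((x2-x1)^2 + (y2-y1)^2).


dx = 17.1 - 5.6 = 11.5
dy = -15.8 + 33.9 = 18.1
d = sqrt(132.25 + 327.61) = sqrt(459.86) = 21.4443

21.4443


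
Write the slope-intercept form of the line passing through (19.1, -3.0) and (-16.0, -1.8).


m = (1.2)/(-35.1) = -0.0342
b = y1 - m*x1 = -3.0 - (1.2*19.1)/(-35.1) = -3.0 + 0.6530 = -2.3470

y = -0.0342x - 2.3470


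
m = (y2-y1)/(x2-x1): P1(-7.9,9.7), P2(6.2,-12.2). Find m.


dy = -12.2 - 9.7 = -21.9
dx = 6.2 + 7.9 = 14.1
m = -21.9/14.1 = -1.5532

m = -1.5532


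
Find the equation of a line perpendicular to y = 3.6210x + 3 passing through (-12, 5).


Perpendicular slope = -1/m1 = -1/3.6210 = -0.2762
b2 = y0 - m2*x0 = 5 - 12/3.6210 = 5 - 3.3140 = 1.6860

y = -0.2762x + 1.6860


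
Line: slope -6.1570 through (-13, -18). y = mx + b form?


y + 18 = -6.1570(x + 13)
y = -6.1570x - 18 + 6.1570*(-13)
y = -6.1570x - 98.0410

y = -6.1570x - 98.0410


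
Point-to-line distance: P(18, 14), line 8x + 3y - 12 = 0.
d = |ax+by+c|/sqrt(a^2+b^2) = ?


|8*18 + 3*14 - 12| = |174| = 174
sqrt(64 + 9) = sqrt(73) = 8.5440
d = 174/sqrt(73) = 20.3652

20.3652


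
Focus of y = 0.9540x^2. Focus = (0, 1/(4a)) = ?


a = 0.9540
4a = 3.8160
focus = (0, 1/3.8160) = (0, 0.2621)

Focus = (0, 0.2621)


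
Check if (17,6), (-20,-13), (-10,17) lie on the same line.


17*(-13-17) - 20*(17-6) - 10*(6+ 13)
= -510 - 220 - 190 = -920

No, not collinear (determinant = -920)


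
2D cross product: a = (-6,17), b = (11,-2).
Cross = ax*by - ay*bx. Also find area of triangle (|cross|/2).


cross = -6*(-2) - 17*11 = 12 - 187 = -175
Triangle area = |-175|/2 = 175/2 = 87.5000

cross = -175, triangle area = 87.5000


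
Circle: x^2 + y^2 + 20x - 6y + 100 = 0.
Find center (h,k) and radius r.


h = -D/2 = -20/2 = -10
k = -E/2 = 6/2 = 3
r^2 = h^2 + k^2 - F = 100 + 9 - 100 = 9
r = 3

Center (-10, 3), radius = 3


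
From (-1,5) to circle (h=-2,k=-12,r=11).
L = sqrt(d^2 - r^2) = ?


d = sqrt((-1+ 2)^2 + (5+ 12)^2) = sqrt(1+289) = 17.0294
L = sqrt(290.0000 - 121) = sqrt(169.0000) = 13.0000

13.0000


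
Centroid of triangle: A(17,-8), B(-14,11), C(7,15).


Gx = (17- 14+7)/3 = 10/3 = 3.3333
Gy = (-8+11+15)/3 = 18/3 = 6.0000

G = (3.3333, 6.0000)


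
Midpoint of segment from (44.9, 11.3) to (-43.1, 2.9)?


Mx = (44.9 - 43.1)/2 = 1.8/2 = 0.9000
My = (11.3 + 2.9)/2 = 14.2/2 = 7.1000

(0.9000, 7.1000)


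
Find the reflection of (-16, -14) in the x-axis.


Reflection rule for x-axis: (x, -y)
(-16, -14) -> (-16, 14)

(-16, 14)


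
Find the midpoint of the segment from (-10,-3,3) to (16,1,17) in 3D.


Mx = (-10+16)/2 = 3.0000
My = (-3+1)/2 = -1.0000
Mz = (3+17)/2 = 10.0000

M = (3.0000, -1.0000, 10.0000)


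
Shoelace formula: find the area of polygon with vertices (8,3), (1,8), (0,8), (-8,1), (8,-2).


sum(xi*y_{i+1}) = 8*8 + 1*8 + 0*1 - 8*(-2) + 8*3 = 112
sum(yi*x_{i+1}) = 3*1 + 8*0 + 8*(-8) + 1*8 - 2*8 = -69
Area = |112 + 69|/2 = 181/2 = 90.5000

90.5000 sq units


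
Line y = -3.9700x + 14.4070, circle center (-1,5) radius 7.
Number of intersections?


Substitute y = -3.9700x + 14.4070: (x+ 1)^2 + (-3.9700x+14.4070-5)^2 = 49
Expand to Ax^2 + Bx + C = 0, where b-k = 9.407
A = 1+m^2 = 16.7609
B = 2(m(b-k) - h) = 2(-3.9700*9.407 + 1) = -72.69158
C = h^2 + (b-k)^2 - r^2 = 1 + 88.491649 - 49 = 40.491649
disc = B^2-4AC = 5284.0658 - 2714.7059 = 2569.3599
disc > 0

2 intersection points


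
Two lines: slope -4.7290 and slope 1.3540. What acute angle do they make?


m1-m2 = -6.083
1+m1*m2 = -5.403066
tan(theta) = |-6.083/(-5.403066)| = 1.125842
theta = arctan(|-6.083/(-5.403066)|) = 48.3878 degrees (acute angle)

48.3878 degrees


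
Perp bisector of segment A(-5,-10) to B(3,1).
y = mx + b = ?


Midpoint = (-1, -4.5)
Slope of AB = dy/dx = 11/8 = 1.3750
Perp slope = -dx/dy = -8/11 = -0.7273
b = My - (perp slope)*Mx = -4.5 + (8*(-1))/11 = -4.5 - 0.7273 = -5.2273

y = -0.7273x - 5.2273


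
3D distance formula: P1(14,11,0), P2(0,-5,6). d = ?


dx=-14, dy=-16, dz=6
d = sqrt(196+256+36) = sqrt(488) = 22.0907

22.0907


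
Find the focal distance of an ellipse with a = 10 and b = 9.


c^2 = 10^2 - 9^2 = 100 - 81 = 19
c = sqrt(19) = 4.3589

c = 4.3589


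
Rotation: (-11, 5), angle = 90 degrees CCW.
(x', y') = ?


cos(90) = 0, sin(90) = 1
x' = -11*0 - 5*1 = -5
y' = -11*1 + 5*0 = -11

(-5, -11)


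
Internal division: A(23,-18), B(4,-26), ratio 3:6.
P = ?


Px = (3*4 + 6*23)/9 = 150/9 = 16.6667
Py = (3*(-26) + 6*(-18))/9 = -186/9 = -20.6667

P = (16.6667, -20.6667)


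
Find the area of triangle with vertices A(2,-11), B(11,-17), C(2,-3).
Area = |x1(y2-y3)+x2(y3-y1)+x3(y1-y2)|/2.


2*(-17+ 3) = -28
11*(-3+ 11) = 88
2*(-11+ 17) = 12
sum = 72
Area = |72|/2 = 36.0000

36.0000 sq units


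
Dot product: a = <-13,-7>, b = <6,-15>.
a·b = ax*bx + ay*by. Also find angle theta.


a·b = -13*6 - 7*(-15) = -78 + 105 = 27
|a| = sqrt(169+49) = 14.7648
|b| = sqrt(36+225) = 16.1555
cos(theta) = 27/(sqrt(218)*sqrt(261)) = 27/sqrt(56898) = 0.113192
theta = arccos(27/sqrt(56898)) = 83.5007 degrees

a·b = 27, theta = 83.5007 deg


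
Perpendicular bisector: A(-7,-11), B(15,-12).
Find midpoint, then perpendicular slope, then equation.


Midpoint = (4, -11.5)
Slope of AB = dy/dx = -1/22 = -0.0455
Perp slope = -dx/dy = 22/1 = 22.0000
b = My - (perp slope)*Mx = -11.5 + (22*4)/(-1) = -11.5 - 88.0000 = -99.5000

y = 22.0000x - 99.5000


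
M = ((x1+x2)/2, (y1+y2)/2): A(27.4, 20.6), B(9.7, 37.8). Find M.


Mx = (27.4 + 9.7)/2 = 37.1/2 = 18.5500
My = (20.6 + 37.8)/2 = 58.4/2 = 29.2000

(18.5500, 29.2000)


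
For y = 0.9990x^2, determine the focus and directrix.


a = 0.9990
1/(4a) = 0.2503
Focus = (0, 0.2503)
Directrix: y = -0.2503

Focus = (0, 0.2503), Directrix: y = -0.2503


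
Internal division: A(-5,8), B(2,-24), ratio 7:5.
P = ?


Px = (7*2 + 5*(-5))/12 = -11/12 = -0.9167
Py = (7*(-24) + 5*8)/12 = -128/12 = -10.6667

P = (-0.9167, -10.6667)


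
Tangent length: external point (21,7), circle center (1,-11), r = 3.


d = sqrt((21-1)^2 + (7+ 11)^2) = sqrt(400+324) = 26.9072
L = sqrt(724.0000 - 9) = sqrt(715.0000) = 26.7395

26.7395


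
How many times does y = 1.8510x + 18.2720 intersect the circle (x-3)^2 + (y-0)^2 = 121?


Substitute y = 1.8510x + 18.2720: (x-3)^2 + (1.8510x+18.2720-0)^2 = 121
Expand to Ax^2 + Bx + C = 0, where b-k = 18.272
A = 1+m^2 = 4.426201
B = 2(m(b-k) - h) = 2(1.8510*18.272 - 3) = 61.642944
C = h^2 + (b-k)^2 - r^2 = 9 + 333.865984 - 121 = 221.865984
disc = B^2-4AC = 3799.8525 - 3928.0938 = -128.2413
disc < 0

0 intersection points


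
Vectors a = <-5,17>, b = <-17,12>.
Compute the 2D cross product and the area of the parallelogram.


cross = -5*12 - 17*(-17) = -60 + 289 = 229
Parallelogram area = |229| = 229

cross = 229, parallelogram area = 229


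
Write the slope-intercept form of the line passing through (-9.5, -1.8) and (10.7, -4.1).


m = (-2.3)/(20.2) = -0.1139
b = y1 - m*x1 = -1.8 - (-2.3*(-9.5))/(20.2) = -1.8 - 1.0817 = -2.8817

y = -0.1139x - 2.8817


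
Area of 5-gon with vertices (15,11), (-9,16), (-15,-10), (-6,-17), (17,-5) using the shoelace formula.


sum(xi*y_{i+1}) = 15*16 - 9*(-10) - 15*(-17) - 6*(-5) + 17*11 = 802
sum(yi*x_{i+1}) = 11*(-9) + 16*(-15) - 10*(-6) - 17*17 - 5*15 = -643
Area = |802 + 643|/2 = 1445/2 = 722.5000

722.5000 sq units


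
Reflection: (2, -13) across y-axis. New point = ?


Reflection rule for y-axis: (-x, y)
(2, -13) -> (-2, -13)

(-2, -13)


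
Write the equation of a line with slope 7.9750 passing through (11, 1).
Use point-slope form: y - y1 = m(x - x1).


y - 1 = 7.9750(x - 11)
y = 7.9750x + 1 - 7.9750*11
y = 7.9750x - 86.7250

y = 7.9750x - 86.7250


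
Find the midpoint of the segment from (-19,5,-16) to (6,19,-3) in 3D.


Mx = (-19+6)/2 = -6.5000
My = (5+19)/2 = 12.0000
Mz = (-16- 3)/2 = -9.5000

M = (-6.5000, 12.0000, -9.5000)


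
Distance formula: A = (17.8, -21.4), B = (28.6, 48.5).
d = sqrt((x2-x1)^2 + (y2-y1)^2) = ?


dx = 28.6 - 17.8 = 10.8
dy = 48.5 + 21.4 = 69.9
d = sqrt(116.64 + 4886.01) = sqrt(5002.65) = 70.7294

70.7294


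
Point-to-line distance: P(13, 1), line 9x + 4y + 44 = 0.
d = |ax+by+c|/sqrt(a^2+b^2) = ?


|9*13 + 4*1 + 44| = |165| = 165
sqrt(81 + 16) = sqrt(97) = 9.8489
d = 165/sqrt(97) = 16.7532

16.7532


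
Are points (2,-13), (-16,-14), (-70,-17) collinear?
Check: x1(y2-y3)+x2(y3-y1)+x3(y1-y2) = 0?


2*(-14+ 17) - 16*(-17+ 13) - 70*(-13+ 14)
= 6 + 64 - 70 = 0

Yes, collinear (determinant = 0)


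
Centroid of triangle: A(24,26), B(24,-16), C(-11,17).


Gx = (24+24- 11)/3 = 37/3 = 12.3333
Gy = (26- 16+17)/3 = 27/3 = 9.0000

G = (12.3333, 9.0000)


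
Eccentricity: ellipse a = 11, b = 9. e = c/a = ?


c = sqrt(121-81) = sqrt(40) = 6.3246
e = c/a = sqrt(40)/11 = 0.5750

e = 0.5750


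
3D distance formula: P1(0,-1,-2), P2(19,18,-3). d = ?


dx=19, dy=19, dz=-1
d = sqrt(361+361+1) = sqrt(723) = 26.8887

26.8887


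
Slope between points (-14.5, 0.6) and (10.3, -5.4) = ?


dy = -5.4 - 0.6 = -6.0
dx = 10.3 + 14.5 = 24.8
m = -6.0/24.8 = -0.2419

m = -0.2419


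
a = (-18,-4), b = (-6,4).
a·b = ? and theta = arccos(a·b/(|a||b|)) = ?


a·b = -18*(-6) - 4*4 = 108 - 16 = 92
|a| = sqrt(324+16) = 18.4391
|b| = sqrt(36+16) = 7.2111
cos(theta) = 92/(sqrt(340)*sqrt(52)) = 92/sqrt(17680) = 0.691905
theta = arccos(92/sqrt(17680)) = 46.2189 degrees

a·b = 92, theta = 46.2189 deg


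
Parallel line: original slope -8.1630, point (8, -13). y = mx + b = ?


Parallel lines have equal slopes.
m2 = -8.1630
b2 = -13 + 8.1630*8 = 52.3040

y = -8.1630x + 52.3040


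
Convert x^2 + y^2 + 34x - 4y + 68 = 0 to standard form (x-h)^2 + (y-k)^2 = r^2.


h = -D/2 = -34/2 = -17
k = -E/2 = 4/2 = 2
r^2 = h^2 + k^2 - F = 289 + 4 - 68 = 225
r = 15

Center (-17, 2), radius = 15


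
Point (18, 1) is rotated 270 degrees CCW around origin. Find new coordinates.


cos(270) = 0, sin(270) = -1
x' = 18*0 - 1*(-1) = 1
y' = 18*(-1) + 1*0 = -18

(1, -18)


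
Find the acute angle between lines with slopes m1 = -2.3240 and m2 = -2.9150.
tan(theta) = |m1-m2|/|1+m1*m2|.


m1-m2 = 0.591
1+m1*m2 = 7.77446
tan(theta) = |0.591/7.77446| = 0.076018
theta = arctan(|0.591/7.77446|) = 4.3472 degrees (acute angle)

4.3472 degrees


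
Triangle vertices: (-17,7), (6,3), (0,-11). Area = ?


-17*(3+ 11) = -238
6*(-11-7) = -108
0*(7-3) = 0
sum = -346
Area = |-346|/2 = 173.0000

173.0000 sq units


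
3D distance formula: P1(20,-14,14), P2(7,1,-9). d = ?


dx=-13, dy=15, dz=-23
d = sqrt(169+225+529) = sqrt(923) = 30.3809

30.3809


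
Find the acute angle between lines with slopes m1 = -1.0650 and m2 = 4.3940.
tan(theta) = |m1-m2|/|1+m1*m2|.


m1-m2 = -5.459
1+m1*m2 = -3.67961
tan(theta) = |-5.459/(-3.67961)| = 1.483581
theta = arctan(|-5.459/(-3.67961)|) = 56.0183 degrees (acute angle)

56.0183 degrees


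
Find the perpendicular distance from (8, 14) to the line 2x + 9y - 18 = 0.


|2*8 + 9*14 - 18| = |124| = 124
sqrt(4 + 81) = sqrt(85) = 9.2195
d = 124/sqrt(85) = 13.4497

13.4497


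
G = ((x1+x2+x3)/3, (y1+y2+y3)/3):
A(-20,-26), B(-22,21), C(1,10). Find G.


Gx = (-20- 22+1)/3 = -41/3 = -13.6667
Gy = (-26+21+10)/3 = 5/3 = 1.6667

G = (-13.6667, 1.6667)


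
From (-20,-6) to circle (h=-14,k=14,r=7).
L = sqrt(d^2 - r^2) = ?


d = sqrt((-20+ 14)^2 + (-6-14)^2) = sqrt(36+400) = 20.8806
L = sqrt(436.0000 - 49) = sqrt(387.0000) = 19.6723

19.6723


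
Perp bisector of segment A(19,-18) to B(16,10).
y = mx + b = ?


Midpoint = (17.5, -4)
Slope of AB = dy/dx = 28/(-3) = -9.3333
Perp slope = -dx/dy = 3/28 = 0.1071
b = My - (perp slope)*Mx = -4 + (-3*17.5)/28 = -4 - 1.8750 = -5.8750

y = 0.1071x - 5.8750


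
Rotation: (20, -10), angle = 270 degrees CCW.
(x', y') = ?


cos(270) = 0, sin(270) = -1
x' = 20*0 + 10*(-1) = -10
y' = 20*(-1) - 10*0 = -20

(-10, -20)


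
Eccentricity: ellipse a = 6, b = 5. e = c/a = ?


c = sqrt(36-25) = sqrt(11) = 3.3166
e = c/a = sqrt(11)/6 = 0.5528

e = 0.5528


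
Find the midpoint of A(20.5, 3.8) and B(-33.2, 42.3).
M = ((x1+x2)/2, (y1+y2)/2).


Mx = (20.5 - 33.2)/2 = -12.7/2 = -6.3500
My = (3.8 + 42.3)/2 = 46.1/2 = 23.0500

(-6.3500, 23.0500)


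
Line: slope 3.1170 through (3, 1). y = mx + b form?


y - 1 = 3.1170(x - 3)
y = 3.1170x + 1 - 3.1170*3
y = 3.1170x - 8.3510

y = 3.1170x - 8.3510


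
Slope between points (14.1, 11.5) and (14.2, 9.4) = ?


dy = 9.4 - 11.5 = -2.1
dx = 14.2 - 14.1 = 0.1
m = -2.1/0.1 = -21.0000

m = -21.0000


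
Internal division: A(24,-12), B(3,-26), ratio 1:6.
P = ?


Px = (1*3 + 6*24)/7 = 147/7 = 21.0000
Py = (1*(-26) + 6*(-12))/7 = -98/7 = -14.0000

P = (21.0000, -14.0000)


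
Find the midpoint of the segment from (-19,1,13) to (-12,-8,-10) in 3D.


Mx = (-19- 12)/2 = -15.5000
My = (1- 8)/2 = -3.5000
Mz = (13- 10)/2 = 1.5000

M = (-15.5000, -3.5000, 1.5000)


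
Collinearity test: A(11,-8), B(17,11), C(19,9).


11*(11-9) + 17*(9+ 8) + 19*(-8-11)
= 22 + 289 - 361 = -50

No, not collinear (determinant = -50)


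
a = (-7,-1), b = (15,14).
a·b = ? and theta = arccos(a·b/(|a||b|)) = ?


a·b = -7*15 - 1*14 = -105 - 14 = -119
|a| = sqrt(49+1) = 7.0711
|b| = sqrt(225+196) = 20.5183
cos(theta) = -119/(sqrt(50)*sqrt(421)) = -119/sqrt(21050) = -0.820202
theta = arccos(-119/sqrt(21050)) = 145.1050 degrees

a·b = -119, theta = 145.1050 deg


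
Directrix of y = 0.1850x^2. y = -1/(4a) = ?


a = 0.1850
1/(4a) = 1.3514
directrix: y = -1.3514 = -1.3514

y = -1.3514


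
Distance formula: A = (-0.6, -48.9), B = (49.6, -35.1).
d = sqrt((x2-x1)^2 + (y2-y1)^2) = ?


dx = 49.6 + 0.6 = 50.2
dy = -35.1 + 48.9 = 13.8
d = sqrt(2520.04 + 190.44) = sqrt(2710.48) = 52.0623

52.0623


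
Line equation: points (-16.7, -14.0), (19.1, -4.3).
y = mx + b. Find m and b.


m = (9.7)/(35.8) = 0.2709
b = y1 - m*x1 = -14.0 - (9.7*(-16.7))/(35.8) = -14.0 + 4.5249 = -9.4751

y = 0.2709x - 9.4751


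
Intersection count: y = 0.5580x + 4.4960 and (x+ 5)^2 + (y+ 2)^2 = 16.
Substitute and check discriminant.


Substitute y = 0.5580x + 4.4960: (x+ 5)^2 + (0.5580x+4.4960+ 2)^2 = 16
Expand to Ax^2 + Bx + C = 0, where b-k = 6.496
A = 1+m^2 = 1.311364
B = 2(m(b-k) - h) = 2(0.5580*6.496 + 5) = 17.249536
C = h^2 + (b-k)^2 - r^2 = 25 + 42.198016 - 16 = 51.198016
disc = B^2-4AC = 297.5465 - 268.5569 = 28.9896
disc > 0

2 intersection points


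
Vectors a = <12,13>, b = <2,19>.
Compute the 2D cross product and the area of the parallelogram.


cross = 12*19 - 13*2 = 228 - 26 = 202
Parallelogram area = |202| = 202

cross = 202, parallelogram area = 202


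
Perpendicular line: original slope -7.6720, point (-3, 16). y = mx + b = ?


Perpendicular slope = -1/m1 = -1/(-7.6720) = 0.1303
b2 = y0 - m2*x0 = 16 - 3/(-7.6720) = 16 + 0.3910 = 16.3910

y = 0.1303x + 16.3910


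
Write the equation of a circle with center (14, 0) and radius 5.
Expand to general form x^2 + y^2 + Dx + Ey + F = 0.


(x-14)^2 + (y-0)^2 = 5^2
D = -2h = -28, E = -2k = 0
F = h^2+k^2-r^2 = 196+0-25 = 171

x^2 + y^2 - 28x + 171 = 0


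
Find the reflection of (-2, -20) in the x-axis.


Reflection rule for x-axis: (x, -y)
(-2, -20) -> (-2, 20)

(-2, 20)


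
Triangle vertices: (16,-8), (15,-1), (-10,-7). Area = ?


16*(-1+ 7) = 96
15*(-7+ 8) = 15
-10*(-8+ 1) = 70
sum = 181
Area = |181|/2 = 90.5000

90.5000 sq units


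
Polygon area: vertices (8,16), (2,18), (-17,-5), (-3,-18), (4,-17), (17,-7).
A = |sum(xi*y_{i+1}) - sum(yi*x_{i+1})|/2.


sum(xi*y_{i+1}) = 8*18 + 2*(-5) - 17*(-18) - 3*(-17) + 4*(-7) + 17*16 = 735
sum(yi*x_{i+1}) = 16*2 + 18*(-17) - 5*(-3) - 18*4 - 17*17 - 7*8 = -676
Area = |735 + 676|/2 = 1411/2 = 705.5000

705.5000 sq units


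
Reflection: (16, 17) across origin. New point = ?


Reflection rule for origin: (-x, -y)
(16, 17) -> (-16, -17)

(-16, -17)


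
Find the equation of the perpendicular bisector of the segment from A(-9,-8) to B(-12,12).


Midpoint = (-10.5, 2)
Slope of AB = dy/dx = 20/(-3) = -6.6667
Perp slope = -dx/dy = 3/20 = 0.1500
b = My - (perp slope)*Mx = 2 + (-3*(-10.5))/20 = 2 + 1.5750 = 3.5750

y = 0.1500x + 3.5750


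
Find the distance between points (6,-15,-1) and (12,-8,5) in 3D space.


dx=6, dy=7, dz=6
d = sqrt(36+49+36) = sqrt(121) = 11.0000

11.0000


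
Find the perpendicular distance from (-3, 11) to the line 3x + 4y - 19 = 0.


|3*(-3) + 4*11 - 19| = |16| = 16
sqrt(9 + 16) = sqrt(25) = 5.0000
d = 16/sqrt(25) = 3.2000

3.2000


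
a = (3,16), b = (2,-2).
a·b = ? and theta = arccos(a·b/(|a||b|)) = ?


a·b = 3*2 + 16*(-2) = 6 - 32 = -26
|a| = sqrt(9+256) = 16.2788
|b| = sqrt(4+4) = 2.8284
cos(theta) = -26/(sqrt(265)*sqrt(8)) = -26/sqrt(2120) = -0.564684
theta = arccos(-26/sqrt(2120)) = 124.3803 degrees

a·b = -26, theta = 124.3803 deg


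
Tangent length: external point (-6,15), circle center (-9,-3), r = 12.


d = sqrt((-6+ 9)^2 + (15+ 3)^2) = sqrt(9+324) = 18.2483
L = sqrt(333.0000 - 144) = sqrt(189.0000) = 13.7477

13.7477


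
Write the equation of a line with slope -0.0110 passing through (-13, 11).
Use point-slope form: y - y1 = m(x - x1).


y - 11 = -0.0110(x + 13)
y = -0.0110x + 11 + 0.0110*(-13)
y = -0.0110x + 10.8570

y = -0.0110x + 10.8570


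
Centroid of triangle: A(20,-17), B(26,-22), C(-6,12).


Gx = (20+26- 6)/3 = 40/3 = 13.3333
Gy = (-17- 22+12)/3 = -27/3 = -9.0000

G = (13.3333, -9.0000)


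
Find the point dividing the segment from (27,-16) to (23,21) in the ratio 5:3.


Px = (5*23 + 3*27)/8 = 196/8 = 24.5000
Py = (5*21 + 3*(-16))/8 = 57/8 = 7.1250

P = (24.5000, 7.1250)


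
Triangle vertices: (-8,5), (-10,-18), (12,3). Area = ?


-8*(-18-3) = 168
-10*(3-5) = 20
12*(5+ 18) = 276
sum = 464
Area = |464|/2 = 232.0000

232.0000 sq units


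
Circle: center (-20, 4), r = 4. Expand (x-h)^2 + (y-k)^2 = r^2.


(x+ 20)^2 + (y-4)^2 = 4^2
D = -2h = 40, E = -2k = -8
F = h^2+k^2-r^2 = 400+16-16 = 400

x^2 + y^2 + 40x - 8y + 400 = 0


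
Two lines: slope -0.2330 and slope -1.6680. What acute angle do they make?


m1-m2 = 1.435
1+m1*m2 = 1.388644
tan(theta) = |1.435/1.388644| = 1.033382
theta = arctan(|1.435/1.388644|) = 45.9405 degrees (acute angle)

45.9405 degrees


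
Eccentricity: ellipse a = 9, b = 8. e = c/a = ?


c = sqrt(81-64) = sqrt(17) = 4.1231
e = c/a = sqrt(17)/9 = 0.4581

e = 0.4581


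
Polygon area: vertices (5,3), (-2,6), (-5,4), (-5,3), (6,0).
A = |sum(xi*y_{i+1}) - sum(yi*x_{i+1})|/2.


sum(xi*y_{i+1}) = 5*6 - 2*4 - 5*3 - 5*0 + 6*3 = 25
sum(yi*x_{i+1}) = 3*(-2) + 6*(-5) + 4*(-5) + 3*6 + 0*5 = -38
Area = |25 + 38|/2 = 63/2 = 31.5000

31.5000 sq units


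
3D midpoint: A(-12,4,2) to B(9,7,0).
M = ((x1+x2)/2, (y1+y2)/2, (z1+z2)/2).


Mx = (-12+9)/2 = -1.5000
My = (4+7)/2 = 5.5000
Mz = (2+0)/2 = 1.0000

M = (-1.5000, 5.5000, 1.0000)


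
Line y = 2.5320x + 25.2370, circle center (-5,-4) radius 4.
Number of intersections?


Substitute y = 2.5320x + 25.2370: (x+ 5)^2 + (2.5320x+25.2370+ 4)^2 = 16
Expand to Ax^2 + Bx + C = 0, where b-k = 29.237
A = 1+m^2 = 7.411024
B = 2(m(b-k) - h) = 2(2.5320*29.237 + 5) = 158.056168
C = h^2 + (b-k)^2 - r^2 = 25 + 854.802169 - 16 = 863.802169
disc = B^2-4AC = 24981.7522 - 25606.6344 = -624.8822
disc < 0

0 intersection points


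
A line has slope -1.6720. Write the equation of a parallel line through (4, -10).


Parallel lines have equal slopes.
m2 = -1.6720
b2 = -10 + 1.6720*4 = -3.3120

y = -1.6720x - 3.3120


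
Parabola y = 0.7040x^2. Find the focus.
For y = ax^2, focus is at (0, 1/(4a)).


a = 0.7040
4a = 2.8160
focus = (0, 1/2.8160) = (0, 0.3551)

Focus = (0, 0.3551)


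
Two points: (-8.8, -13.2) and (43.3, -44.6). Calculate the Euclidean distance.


dx = 43.3 + 8.8 = 52.1
dy = -44.6 + 13.2 = -31.4
d = sqrt(2714.41 + 985.96) = sqrt(3700.37) = 60.8307

60.8307


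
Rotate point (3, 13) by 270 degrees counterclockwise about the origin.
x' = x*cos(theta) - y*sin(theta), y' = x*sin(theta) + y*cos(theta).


cos(270) = 0, sin(270) = -1
x' = 3*0 - 13*(-1) = 13
y' = 3*(-1) + 13*0 = -3

(13, -3)


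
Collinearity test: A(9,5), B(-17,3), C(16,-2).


9*(3+ 2) - 17*(-2-5) + 16*(5-3)
= 45 + 119 + 32 = 196

No, not collinear (determinant = 196)


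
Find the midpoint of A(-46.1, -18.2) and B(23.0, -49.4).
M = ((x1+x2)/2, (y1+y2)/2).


Mx = (-46.1 + 23.0)/2 = -23.1/2 = -11.5500
My = (-18.2 - 49.4)/2 = -67.6/2 = -33.8000

(-11.5500, -33.8000)


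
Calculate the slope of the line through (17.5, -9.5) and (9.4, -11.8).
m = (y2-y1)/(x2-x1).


dy = -11.8 + 9.5 = -2.3
dx = 9.4 - 17.5 = -8.1
m = -2.3/(-8.1) = 0.2840

m = 0.2840


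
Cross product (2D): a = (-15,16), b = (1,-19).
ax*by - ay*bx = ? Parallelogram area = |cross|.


cross = -15*(-19) - 16*1 = 285 - 16 = 269
Parallelogram area = |269| = 269

cross = 269, parallelogram area = 269


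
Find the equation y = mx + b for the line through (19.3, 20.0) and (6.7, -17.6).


m = (-37.6)/(-12.6) = 2.9841
b = y1 - m*x1 = 20.0 - (-37.6*19.3)/(-12.6) = 20.0 - 57.5937 = -37.5937

y = 2.9841x - 37.5937


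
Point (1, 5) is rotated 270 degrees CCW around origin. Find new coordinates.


cos(270) = 0, sin(270) = -1
x' = 1*0 - 5*(-1) = 5
y' = 1*(-1) + 5*0 = -1

(5, -1)


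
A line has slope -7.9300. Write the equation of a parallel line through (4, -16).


Parallel lines have equal slopes.
m2 = -7.9300
b2 = -16 + 7.9300*4 = 15.7200

y = -7.9300x + 15.7200


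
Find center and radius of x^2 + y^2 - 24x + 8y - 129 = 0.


h = -D/2 = 24/2 = 12
k = -E/2 = -8/2 = -4
r^2 = h^2 + k^2 - F = 144 + 16 + 129 = 289
r = 17

Center (12, -4), radius = 17


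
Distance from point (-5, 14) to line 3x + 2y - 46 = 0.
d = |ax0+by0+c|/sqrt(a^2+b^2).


|3*(-5) + 2*14 - 46| = |-33| = 33
sqrt(9 + 4) = sqrt(13) = 3.6056
d = 33/sqrt(13) = 9.1526

9.1526


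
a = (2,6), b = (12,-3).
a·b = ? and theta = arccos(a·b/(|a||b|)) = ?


a·b = 2*12 + 6*(-3) = 24 - 18 = 6
|a| = sqrt(4+36) = 6.3246
|b| = sqrt(144+9) = 12.3693
cos(theta) = 6/(sqrt(40)*sqrt(153)) = 6/sqrt(6120) = 0.076696
theta = arccos(6/sqrt(6120)) = 85.6013 degrees

a·b = 6, theta = 85.6013 deg


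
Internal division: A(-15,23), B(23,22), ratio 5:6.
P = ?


Px = (5*23 + 6*(-15))/11 = 25/11 = 2.2727
Py = (5*22 + 6*23)/11 = 248/11 = 22.5455

P = (2.2727, 22.5455)


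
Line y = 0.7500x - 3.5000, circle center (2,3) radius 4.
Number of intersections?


Substitute y = 0.7500x - 3.5000: (x-2)^2 + (0.7500x- 3.5000-3)^2 = 16
Expand to Ax^2 + Bx + C = 0, where b-k = -6.5
A = 1+m^2 = 1.5625
B = 2(m(b-k) - h) = 2(0.7500*(-6.5) - 2) = -13.75
C = h^2 + (b-k)^2 - r^2 = 4 + 42.25 - 16 = 30.25
disc = B^2-4AC = 189.0625 - 189.0625 = 0
disc = 0

1 intersection point (tangent)


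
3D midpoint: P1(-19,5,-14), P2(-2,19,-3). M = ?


Mx = (-19- 2)/2 = -10.5000
My = (5+19)/2 = 12.0000
Mz = (-14- 3)/2 = -8.5000

M = (-10.5000, 12.0000, -8.5000)


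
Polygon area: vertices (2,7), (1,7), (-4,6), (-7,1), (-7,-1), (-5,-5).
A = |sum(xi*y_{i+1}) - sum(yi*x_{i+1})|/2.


sum(xi*y_{i+1}) = 2*7 + 1*6 - 4*1 - 7*(-1) - 7*(-5) - 5*7 = 23
sum(yi*x_{i+1}) = 7*1 + 7*(-4) + 6*(-7) + 1*(-7) - 1*(-5) - 5*2 = -75
Area = |23 + 75|/2 = 98/2 = 49.0000

49.0000 sq units


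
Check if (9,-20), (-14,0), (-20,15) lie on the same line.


9*(0-15) - 14*(15+ 20) - 20*(-20-0)
= -135 - 490 + 400 = -225

No, not collinear (determinant = -225)


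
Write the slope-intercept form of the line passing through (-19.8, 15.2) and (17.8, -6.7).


m = (-21.9)/(37.6) = -0.5824
b = y1 - m*x1 = 15.2 - (-21.9*(-19.8))/(37.6) = 15.2 - 11.5324 = 3.6676

y = -0.5824x + 3.6676


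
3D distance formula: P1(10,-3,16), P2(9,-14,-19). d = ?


dx=-1, dy=-11, dz=-35
d = sqrt(1+121+1225) = sqrt(1347) = 36.7015

36.7015


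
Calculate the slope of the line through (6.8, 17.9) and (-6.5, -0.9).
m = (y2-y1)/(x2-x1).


dy = -0.9 - 17.9 = -18.8
dx = -6.5 - 6.8 = -13.3
m = -18.8/(-13.3) = 1.4135

m = 1.4135


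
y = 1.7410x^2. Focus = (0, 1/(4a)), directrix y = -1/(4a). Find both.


a = 1.7410
1/(4a) = 0.1436
Focus = (0, 0.1436)
Directrix: y = -0.1436

Focus = (0, 0.1436), Directrix: y = -0.1436


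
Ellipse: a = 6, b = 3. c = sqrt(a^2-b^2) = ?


c^2 = 6^2 - 3^2 = 36 - 9 = 27
c = sqrt(27) = 5.1962

c = 5.1962


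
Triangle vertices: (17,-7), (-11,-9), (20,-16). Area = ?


17*(-9+ 16) = 119
-11*(-16+ 7) = 99
20*(-7+ 9) = 40
sum = 258
Area = |258|/2 = 129.0000

129.0000 sq units


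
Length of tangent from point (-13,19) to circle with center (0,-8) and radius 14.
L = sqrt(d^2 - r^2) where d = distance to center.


d = sqrt((-13-0)^2 + (19+ 8)^2) = sqrt(169+729) = 29.9666
L = sqrt(898.0000 - 196) = sqrt(702.0000) = 26.4953

26.4953


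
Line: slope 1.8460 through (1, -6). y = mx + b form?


y + 6 = 1.8460(x - 1)
y = 1.8460x - 6 - 1.8460*1
y = 1.8460x - 7.8460

y = 1.8460x - 7.8460


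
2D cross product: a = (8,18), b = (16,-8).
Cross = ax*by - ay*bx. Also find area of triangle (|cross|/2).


cross = 8*(-8) - 18*16 = -64 - 288 = -352
Triangle area = |-352|/2 = 352/2 = 176.0000

cross = -352, triangle area = 176.0000


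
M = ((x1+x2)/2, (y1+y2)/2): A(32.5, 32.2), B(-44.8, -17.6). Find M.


Mx = (32.5 - 44.8)/2 = -12.3/2 = -6.1500
My = (32.2 - 17.6)/2 = 14.6/2 = 7.3000

(-6.1500, 7.3000)


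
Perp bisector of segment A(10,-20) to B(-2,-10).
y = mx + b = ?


Midpoint = (4, -15)
Slope of AB = dy/dx = 10/(-12) = -0.8333
Perp slope = -dx/dy = 12/10 = 1.2000
b = My - (perp slope)*Mx = -15 + (-12*4)/10 = -15 - 4.8000 = -19.8000

y = 1.2000x - 19.8000


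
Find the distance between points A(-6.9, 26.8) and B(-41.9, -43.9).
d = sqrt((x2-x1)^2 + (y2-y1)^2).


dx = -41.9 + 6.9 = -35.0
dy = -43.9 - 26.8 = -70.7
d = sqrt(1225.0 + 4998.49) = sqrt(6223.49) = 78.8891

78.8891


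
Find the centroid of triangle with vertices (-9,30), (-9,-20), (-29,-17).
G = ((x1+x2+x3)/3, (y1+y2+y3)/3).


Gx = (-9- 9- 29)/3 = -47/3 = -15.6667
Gy = (30- 20- 17)/3 = -7/3 = -2.3333

G = (-15.6667, -2.3333)


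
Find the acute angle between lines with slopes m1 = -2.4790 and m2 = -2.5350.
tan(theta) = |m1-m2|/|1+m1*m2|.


m1-m2 = 0.056
1+m1*m2 = 7.284265
tan(theta) = |0.056/7.284265| = 0.007688
theta = arctan(|0.056/7.284265|) = 0.4405 degrees (acute angle)

0.4405 degrees


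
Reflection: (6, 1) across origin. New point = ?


Reflection rule for origin: (-x, -y)
(6, 1) -> (-6, -1)

(-6, -1)


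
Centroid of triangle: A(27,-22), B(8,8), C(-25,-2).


Gx = (27+8- 25)/3 = 10/3 = 3.3333
Gy = (-22+8- 2)/3 = -16/3 = -5.3333

G = (3.3333, -5.3333)


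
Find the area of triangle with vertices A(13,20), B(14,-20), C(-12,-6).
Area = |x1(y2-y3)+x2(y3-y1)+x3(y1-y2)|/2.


13*(-20+ 6) = -182
14*(-6-20) = -364
-12*(20+ 20) = -480
sum = -1026
Area = |-1026|/2 = 513.0000

513.0000 sq units


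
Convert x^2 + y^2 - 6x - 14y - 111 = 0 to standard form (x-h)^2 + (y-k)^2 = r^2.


h = -D/2 = 6/2 = 3
k = -E/2 = 14/2 = 7
r^2 = h^2 + k^2 - F = 9 + 49 + 111 = 169
r = 13

Center (3, 7), radius = 13


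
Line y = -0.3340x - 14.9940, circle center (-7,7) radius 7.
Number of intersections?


Substitute y = -0.3340x - 14.9940: (x+ 7)^2 + (-0.3340x- 14.9940-7)^2 = 49
Expand to Ax^2 + Bx + C = 0, where b-k = -21.994
A = 1+m^2 = 1.111556
B = 2(m(b-k) - h) = 2(-0.3340*(-21.994) + 7) = 28.691992
C = h^2 + (b-k)^2 - r^2 = 49 + 483.736036 - 49 = 483.736036
disc = B^2-4AC = 823.2304 - 2150.7988 = -1327.5684
disc < 0

0 intersection points


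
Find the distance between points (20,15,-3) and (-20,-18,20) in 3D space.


dx=-40, dy=-33, dz=23
d = sqrt(1600+1089+529) = sqrt(3218) = 56.7274

56.7274


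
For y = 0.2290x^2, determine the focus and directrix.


a = 0.2290
1/(4a) = 1.0917
Focus = (0, 1.0917)
Directrix: y = -1.0917

Focus = (0, 1.0917), Directrix: y = -1.0917


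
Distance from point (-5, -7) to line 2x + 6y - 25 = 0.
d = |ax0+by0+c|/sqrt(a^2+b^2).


|2*(-5) + 6*(-7) - 25| = |-77| = 77
sqrt(4 + 36) = sqrt(40) = 6.3246
d = 77/sqrt(40) = 12.1748

12.1748


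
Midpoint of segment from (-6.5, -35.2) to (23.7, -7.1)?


Mx = (-6.5 + 23.7)/2 = 17.2/2 = 8.6000
My = (-35.2 - 7.1)/2 = -42.3/2 = -21.1500

(8.6000, -21.1500)


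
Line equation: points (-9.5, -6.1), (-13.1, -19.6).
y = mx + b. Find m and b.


m = (-13.5)/(-3.6) = 3.7500
b = y1 - m*x1 = -6.1 - (-13.5*(-9.5))/(-3.6) = -6.1 + 35.6250 = 29.5250

y = 3.7500x + 29.5250


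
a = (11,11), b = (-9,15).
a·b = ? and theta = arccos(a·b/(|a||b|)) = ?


a·b = 11*(-9) + 11*15 = -99 + 165 = 66
|a| = sqrt(121+121) = 15.5563
|b| = sqrt(81+225) = 17.4929
cos(theta) = 66/(sqrt(242)*sqrt(306)) = 66/sqrt(74052) = 0.242536
theta = arccos(66/sqrt(74052)) = 75.9638 degrees

a·b = 66, theta = 75.9638 deg


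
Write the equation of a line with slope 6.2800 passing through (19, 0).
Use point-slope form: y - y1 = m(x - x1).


y - 0 = 6.2800(x - 19)
y = 6.2800x + 0 - 6.2800*19
y = 6.2800x - 119.3200

y = 6.2800x - 119.3200


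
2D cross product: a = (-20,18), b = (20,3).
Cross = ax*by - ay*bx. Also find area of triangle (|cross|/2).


cross = -20*3 - 18*20 = -60 - 360 = -420
Triangle area = |-420|/2 = 420/2 = 210.0000

cross = -420, triangle area = 210.0000
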